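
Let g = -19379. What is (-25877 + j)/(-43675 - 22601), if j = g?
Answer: 11314/16569 ≈ 0.68284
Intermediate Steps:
j = -19379
(-25877 + j)/(-43675 - 22601) = (-25877 - 19379)/(-43675 - 22601) = -45256/(-66276) = -45256*(-1/66276) = 11314/16569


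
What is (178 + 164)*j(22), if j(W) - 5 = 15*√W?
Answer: 1710 + 5130*√22 ≈ 25772.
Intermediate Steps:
j(W) = 5 + 15*√W
(178 + 164)*j(22) = (178 + 164)*(5 + 15*√22) = 342*(5 + 15*√22) = 1710 + 5130*√22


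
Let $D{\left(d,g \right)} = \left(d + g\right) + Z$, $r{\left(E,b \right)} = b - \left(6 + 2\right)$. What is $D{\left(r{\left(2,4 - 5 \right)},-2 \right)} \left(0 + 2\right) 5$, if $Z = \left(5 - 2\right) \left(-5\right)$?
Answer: $-260$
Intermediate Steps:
$Z = -15$ ($Z = 3 \left(-5\right) = -15$)
$r{\left(E,b \right)} = -8 + b$ ($r{\left(E,b \right)} = b - 8 = -8 + b$)
$D{\left(d,g \right)} = -15 + d + g$ ($D{\left(d,g \right)} = \left(d + g\right) - 15 = -15 + d + g$)
$D{\left(r{\left(2,4 - 5 \right)},-2 \right)} \left(0 + 2\right) 5 = \left(-15 + \left(-8 + \left(4 - 5\right)\right) - 2\right) \left(0 + 2\right) 5 = \left(-15 - 9 - 2\right) 2 \cdot 5 = \left(-15 - 9 - 2\right) 10 = \left(-26\right) 10 = -260$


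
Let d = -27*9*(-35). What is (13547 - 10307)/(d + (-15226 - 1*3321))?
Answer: -1620/5021 ≈ -0.32264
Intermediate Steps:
d = 8505 (d = -243*(-35) = 8505)
(13547 - 10307)/(d + (-15226 - 1*3321)) = (13547 - 10307)/(8505 + (-15226 - 1*3321)) = 3240/(8505 + (-15226 - 3321)) = 3240/(8505 - 18547) = 3240/(-10042) = 3240*(-1/10042) = -1620/5021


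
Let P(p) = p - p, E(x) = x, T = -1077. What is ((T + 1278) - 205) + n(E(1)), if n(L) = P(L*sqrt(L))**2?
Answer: -4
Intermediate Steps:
P(p) = 0
n(L) = 0 (n(L) = 0**2 = 0)
((T + 1278) - 205) + n(E(1)) = ((-1077 + 1278) - 205) + 0 = (201 - 205) + 0 = -4 + 0 = -4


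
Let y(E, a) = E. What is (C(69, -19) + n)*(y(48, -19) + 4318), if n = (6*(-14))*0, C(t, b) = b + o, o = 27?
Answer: 34928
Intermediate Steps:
C(t, b) = 27 + b (C(t, b) = b + 27 = 27 + b)
n = 0 (n = -84*0 = 0)
(C(69, -19) + n)*(y(48, -19) + 4318) = ((27 - 19) + 0)*(48 + 4318) = (8 + 0)*4366 = 8*4366 = 34928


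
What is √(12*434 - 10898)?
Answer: I*√5690 ≈ 75.432*I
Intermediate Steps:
√(12*434 - 10898) = √(5208 - 10898) = √(-5690) = I*√5690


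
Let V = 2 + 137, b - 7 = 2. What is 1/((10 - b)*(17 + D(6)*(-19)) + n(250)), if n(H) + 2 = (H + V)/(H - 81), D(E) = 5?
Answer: -169/13131 ≈ -0.012870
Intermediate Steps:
b = 9 (b = 7 + 2 = 9)
V = 139
n(H) = -2 + (139 + H)/(-81 + H) (n(H) = -2 + (H + 139)/(H - 81) = -2 + (139 + H)/(-81 + H))
1/((10 - b)*(17 + D(6)*(-19)) + n(250)) = 1/((10 - 1*9)*(17 + 5*(-19)) + (301 - 1*250)/(-81 + 250)) = 1/((10 - 9)*(17 - 95) + (301 - 250)/169) = 1/(1*(-78) + (1/169)*51) = 1/(-78 + 51/169) = 1/(-13131/169) = -169/13131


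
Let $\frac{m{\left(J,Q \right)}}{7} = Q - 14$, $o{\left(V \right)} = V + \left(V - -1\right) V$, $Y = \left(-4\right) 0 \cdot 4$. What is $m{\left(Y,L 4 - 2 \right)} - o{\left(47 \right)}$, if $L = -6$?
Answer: $-2583$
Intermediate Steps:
$Y = 0$ ($Y = 0 \cdot 4 = 0$)
$o{\left(V \right)} = V + V \left(1 + V\right)$ ($o{\left(V \right)} = V + \left(V + 1\right) V = V + \left(1 + V\right) V = V + V \left(1 + V\right)$)
$m{\left(J,Q \right)} = -98 + 7 Q$ ($m{\left(J,Q \right)} = 7 \left(Q - 14\right) = 7 \left(-14 + Q\right) = -98 + 7 Q$)
$m{\left(Y,L 4 - 2 \right)} - o{\left(47 \right)} = \left(-98 + 7 \left(\left(-6\right) 4 - 2\right)\right) - 47 \left(2 + 47\right) = \left(-98 + 7 \left(-24 - 2\right)\right) - 47 \cdot 49 = \left(-98 + 7 \left(-26\right)\right) - 2303 = \left(-98 - 182\right) - 2303 = -280 - 2303 = -2583$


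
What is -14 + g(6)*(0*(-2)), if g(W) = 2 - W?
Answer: -14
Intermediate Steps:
-14 + g(6)*(0*(-2)) = -14 + (2 - 1*6)*(0*(-2)) = -14 + (2 - 6)*0 = -14 - 4*0 = -14 + 0 = -14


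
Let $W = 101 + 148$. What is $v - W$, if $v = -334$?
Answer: $-583$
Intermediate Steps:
$W = 249$
$v - W = -334 - 249 = -583$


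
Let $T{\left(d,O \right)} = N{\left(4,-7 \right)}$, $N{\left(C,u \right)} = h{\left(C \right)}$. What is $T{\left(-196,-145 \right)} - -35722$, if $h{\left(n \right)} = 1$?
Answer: $35723$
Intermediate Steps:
$N{\left(C,u \right)} = 1$
$T{\left(d,O \right)} = 1$
$T{\left(-196,-145 \right)} - -35722 = 1 - -35722 = 1 + 35722 = 35723$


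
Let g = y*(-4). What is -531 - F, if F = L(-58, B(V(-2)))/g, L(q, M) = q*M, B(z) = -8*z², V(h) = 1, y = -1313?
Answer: -697319/1313 ≈ -531.09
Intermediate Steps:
L(q, M) = M*q
g = 5252 (g = -1313*(-4) = 5252)
F = 116/1313 (F = (-8*1²*(-58))/5252 = (-8*1*(-58))*(1/5252) = -8*(-58)*(1/5252) = 464*(1/5252) = 116/1313 ≈ 0.088347)
-531 - F = -531 - 1*116/1313 = -531 - 116/1313 = -697319/1313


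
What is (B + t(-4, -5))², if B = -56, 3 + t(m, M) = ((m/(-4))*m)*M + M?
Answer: 1936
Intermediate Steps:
t(m, M) = -3 + M - M*m²/4 (t(m, M) = -3 + (((m/(-4))*m)*M + M) = -3 + (((m*(-¼))*m)*M + M) = -3 + (((-m/4)*m)*M + M) = -3 + ((-m²/4)*M + M) = -3 + (-M*m²/4 + M) = -3 + (M - M*m²/4) = -3 + M - M*m²/4)
(B + t(-4, -5))² = (-56 + (-3 - 5 - ¼*(-5)*(-4)²))² = (-56 + (-3 - 5 - ¼*(-5)*16))² = (-56 + (-3 - 5 + 20))² = (-56 + 12)² = (-44)² = 1936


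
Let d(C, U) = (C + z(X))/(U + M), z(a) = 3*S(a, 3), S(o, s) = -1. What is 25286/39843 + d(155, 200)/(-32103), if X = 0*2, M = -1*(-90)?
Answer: 13077962038/20607397245 ≈ 0.63462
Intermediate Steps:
M = 90
X = 0
z(a) = -3 (z(a) = 3*(-1) = -3)
d(C, U) = (-3 + C)/(90 + U) (d(C, U) = (C - 3)/(U + 90) = (-3 + C)/(90 + U))
25286/39843 + d(155, 200)/(-32103) = 25286/39843 + ((-3 + 155)/(90 + 200))/(-32103) = 25286*(1/39843) + (152/290)*(-1/32103) = 25286/39843 + ((1/290)*152)*(-1/32103) = 25286/39843 + (76/145)*(-1/32103) = 25286/39843 - 76/4654935 = 13077962038/20607397245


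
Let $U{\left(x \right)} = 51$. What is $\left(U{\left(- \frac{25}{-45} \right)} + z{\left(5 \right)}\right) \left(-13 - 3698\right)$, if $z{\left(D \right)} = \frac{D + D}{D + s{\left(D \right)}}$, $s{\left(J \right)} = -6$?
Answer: $-152151$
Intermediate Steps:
$z{\left(D \right)} = \frac{2 D}{-6 + D}$ ($z{\left(D \right)} = \frac{D + D}{D - 6} = \frac{2 D}{-6 + D}$)
$\left(U{\left(- \frac{25}{-45} \right)} + z{\left(5 \right)}\right) \left(-13 - 3698\right) = \left(51 + 2 \cdot 5 \frac{1}{-6 + 5}\right) \left(-13 - 3698\right) = \left(51 + 2 \cdot 5 \frac{1}{-1}\right) \left(-3711\right) = \left(51 + 2 \cdot 5 \left(-1\right)\right) \left(-3711\right) = \left(51 - 10\right) \left(-3711\right) = 41 \left(-3711\right) = -152151$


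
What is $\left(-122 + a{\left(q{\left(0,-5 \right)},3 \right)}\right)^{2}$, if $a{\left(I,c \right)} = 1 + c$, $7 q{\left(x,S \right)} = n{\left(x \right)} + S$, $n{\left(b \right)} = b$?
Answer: $13924$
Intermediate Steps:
$q{\left(x,S \right)} = \frac{S}{7} + \frac{x}{7}$ ($q{\left(x,S \right)} = \frac{x + S}{7} = \frac{S + x}{7} = \frac{S}{7} + \frac{x}{7}$)
$\left(-122 + a{\left(q{\left(0,-5 \right)},3 \right)}\right)^{2} = \left(-122 + \left(1 + 3\right)\right)^{2} = \left(-122 + 4\right)^{2} = \left(-118\right)^{2} = 13924$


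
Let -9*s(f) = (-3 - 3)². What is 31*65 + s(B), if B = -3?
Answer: 2011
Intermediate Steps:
s(f) = -4 (s(f) = -(-3 - 3)²/9 = -⅑*(-6)² = -⅑*36 = -4)
31*65 + s(B) = 31*65 - 4 = 2015 - 4 = 2011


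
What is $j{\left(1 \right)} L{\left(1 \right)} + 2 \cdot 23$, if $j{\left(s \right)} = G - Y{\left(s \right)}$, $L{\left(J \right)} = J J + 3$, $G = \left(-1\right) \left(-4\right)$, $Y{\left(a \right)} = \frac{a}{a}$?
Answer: $58$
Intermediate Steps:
$Y{\left(a \right)} = 1$
$G = 4$
$L{\left(J \right)} = 3 + J^{2}$ ($L{\left(J \right)} = J^{2} + 3 = 3 + J^{2}$)
$j{\left(s \right)} = 3$ ($j{\left(s \right)} = 4 - 1 = 3$)
$j{\left(1 \right)} L{\left(1 \right)} + 2 \cdot 23 = 3 \left(3 + 1^{2}\right) + 2 \cdot 23 = 3 \left(3 + 1\right) + 46 = 3 \cdot 4 + 46 = 12 + 46 = 58$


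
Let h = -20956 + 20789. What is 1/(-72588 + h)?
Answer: -1/72755 ≈ -1.3745e-5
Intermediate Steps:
h = -167
1/(-72588 + h) = 1/(-72588 - 167) = 1/(-72755) = -1/72755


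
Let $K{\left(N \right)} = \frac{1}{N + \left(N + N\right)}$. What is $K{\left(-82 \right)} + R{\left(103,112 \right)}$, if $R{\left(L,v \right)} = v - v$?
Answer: $- \frac{1}{246} \approx -0.004065$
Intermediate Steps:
$K{\left(N \right)} = \frac{1}{3 N}$ ($K{\left(N \right)} = \frac{1}{N + 2 N} = \frac{1}{3 N}$)
$R{\left(L,v \right)} = 0$
$K{\left(-82 \right)} + R{\left(103,112 \right)} = \frac{1}{3 \left(-82\right)} + 0 = \frac{1}{3} \left(- \frac{1}{82}\right) + 0 = - \frac{1}{246} + 0 = - \frac{1}{246}$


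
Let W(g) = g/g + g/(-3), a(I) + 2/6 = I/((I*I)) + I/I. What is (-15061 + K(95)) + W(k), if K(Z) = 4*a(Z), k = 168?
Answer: -4307288/285 ≈ -15113.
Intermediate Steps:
a(I) = 2/3 + 1/I (a(I) = -1/3 + (I/((I*I)) + I/I) = -1/3 + (I/(I**2) + 1) = -1/3 + (I/I**2 + 1) = -1/3 + (1/I + 1) = -1/3 + (1 + 1/I) = 2/3 + 1/I)
W(g) = 1 - g/3 (W(g) = 1 + g*(-1/3) = 1 - g/3)
K(Z) = 8/3 + 4/Z (K(Z) = 4*(2/3 + 1/Z) = 8/3 + 4/Z)
(-15061 + K(95)) + W(k) = (-15061 + (8/3 + 4/95)) + (1 - 1/3*168) = (-15061 + (8/3 + 4*(1/95))) + (1 - 56) = (-15061 + (8/3 + 4/95)) - 55 = (-15061 + 772/285) - 55 = -4291613/285 - 55 = -4307288/285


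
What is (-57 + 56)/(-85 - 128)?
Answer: 1/213 ≈ 0.0046948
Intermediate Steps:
(-57 + 56)/(-85 - 128) = -1/(-213) = -1/213*(-1) = 1/213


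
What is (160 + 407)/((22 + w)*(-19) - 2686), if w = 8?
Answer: -567/3256 ≈ -0.17414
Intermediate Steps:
(160 + 407)/((22 + w)*(-19) - 2686) = (160 + 407)/((22 + 8)*(-19) - 2686) = 567/(30*(-19) - 2686) = 567/(-570 - 2686) = 567/(-3256) = 567*(-1/3256) = -567/3256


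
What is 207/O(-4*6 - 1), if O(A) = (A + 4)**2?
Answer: 23/49 ≈ 0.46939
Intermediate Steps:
O(A) = (4 + A)**2
207/O(-4*6 - 1) = 207/((4 + (-4*6 - 1))**2) = 207/((4 + (-24 - 1))**2) = 207/((4 - 25)**2) = 207/((-21)**2) = 207/441 = 207*(1/441) = 23/49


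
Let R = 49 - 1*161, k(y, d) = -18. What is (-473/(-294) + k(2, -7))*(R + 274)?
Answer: -130113/49 ≈ -2655.4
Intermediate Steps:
R = -112 (R = 49 - 161 = -112)
(-473/(-294) + k(2, -7))*(R + 274) = (-473/(-294) - 18)*(-112 + 274) = (-473*(-1/294) - 18)*162 = (473/294 - 18)*162 = -4819/294*162 = -130113/49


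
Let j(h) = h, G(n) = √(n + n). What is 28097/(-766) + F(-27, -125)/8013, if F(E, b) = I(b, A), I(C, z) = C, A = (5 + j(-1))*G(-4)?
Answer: -225237011/6137958 ≈ -36.696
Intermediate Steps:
G(n) = √2*√n (G(n) = √(2*n) = √2*√n)
A = 8*I*√2 (A = (5 - 1)*(√2*√(-4)) = 4*(√2*(2*I)) = 4*(2*I*√2) = 8*I*√2 ≈ 11.314*I)
F(E, b) = b
28097/(-766) + F(-27, -125)/8013 = 28097/(-766) - 125/8013 = 28097*(-1/766) - 125*1/8013 = -28097/766 - 125/8013 = -225237011/6137958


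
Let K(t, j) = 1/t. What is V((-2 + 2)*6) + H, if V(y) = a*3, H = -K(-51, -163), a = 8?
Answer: 1225/51 ≈ 24.020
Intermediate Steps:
H = 1/51 (H = -1/(-51) = -1*(-1/51) = 1/51 ≈ 0.019608)
V(y) = 24 (V(y) = 8*3 = 24)
V((-2 + 2)*6) + H = 24 + 1/51 = 1225/51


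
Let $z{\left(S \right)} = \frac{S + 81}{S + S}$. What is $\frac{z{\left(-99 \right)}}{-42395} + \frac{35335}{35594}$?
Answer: $\frac{445358513}{448623890} \approx 0.99272$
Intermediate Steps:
$z{\left(S \right)} = \frac{81 + S}{2 S}$
$\frac{z{\left(-99 \right)}}{-42395} + \frac{35335}{35594} = \frac{\frac{1}{2} \frac{1}{-99} \left(81 - 99\right)}{-42395} + \frac{35335}{35594} = \frac{1}{2} \left(- \frac{1}{99}\right) \left(-18\right) \left(- \frac{1}{42395}\right) + 35335 \cdot \frac{1}{35594} = \frac{1}{11} \left(- \frac{1}{42395}\right) + \frac{955}{962} = - \frac{1}{466345} + \frac{955}{962} = \frac{445358513}{448623890}$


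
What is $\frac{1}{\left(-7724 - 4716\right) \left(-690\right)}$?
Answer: $\frac{1}{8583600} \approx 1.165 \cdot 10^{-7}$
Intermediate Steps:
$\frac{1}{\left(-7724 - 4716\right) \left(-690\right)} = \frac{1}{-12440} \left(- \frac{1}{690}\right) = \left(- \frac{1}{12440}\right) \left(- \frac{1}{690}\right) = \frac{1}{8583600}$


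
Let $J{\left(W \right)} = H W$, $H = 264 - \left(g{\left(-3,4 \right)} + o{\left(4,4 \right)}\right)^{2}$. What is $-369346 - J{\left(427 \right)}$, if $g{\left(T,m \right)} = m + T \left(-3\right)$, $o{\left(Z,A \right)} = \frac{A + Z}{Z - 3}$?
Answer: $-293767$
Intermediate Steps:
$o{\left(Z,A \right)} = \frac{A + Z}{-3 + Z}$
$g{\left(T,m \right)} = m - 3 T$
$H = -177$ ($H = 264 - \left(\left(4 - -9\right) + \frac{4 + 4}{-3 + 4}\right)^{2} = 264 - \left(\left(4 + 9\right) + 1^{-1} \cdot 8\right)^{2} = 264 - \left(13 + 1 \cdot 8\right)^{2} = 264 - \left(13 + 8\right)^{2} = 264 - 21^{2} = 264 - 441 = -177$)
$J{\left(W \right)} = - 177 W$
$-369346 - J{\left(427 \right)} = -369346 - \left(-177\right) 427 = -369346 - -75579 = -369346 + 75579 = -293767$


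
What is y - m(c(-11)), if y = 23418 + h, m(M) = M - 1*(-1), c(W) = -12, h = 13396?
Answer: 36825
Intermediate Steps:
m(M) = 1 + M (m(M) = M + 1 = 1 + M)
y = 36814 (y = 23418 + 13396 = 36814)
y - m(c(-11)) = 36814 - (1 - 12) = 36814 - 1*(-11) = 36814 + 11 = 36825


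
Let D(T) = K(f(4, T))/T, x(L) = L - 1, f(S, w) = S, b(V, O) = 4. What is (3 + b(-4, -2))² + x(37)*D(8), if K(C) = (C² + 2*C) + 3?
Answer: 341/2 ≈ 170.50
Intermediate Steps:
x(L) = -1 + L
K(C) = 3 + C² + 2*C
D(T) = 27/T (D(T) = (3 + 4² + 2*4)/T = (3 + 16 + 8)/T = 27/T)
(3 + b(-4, -2))² + x(37)*D(8) = (3 + 4)² + (-1 + 37)*(27/8) = 7² + 36*(27*(⅛)) = 49 + 36*(27/8) = 49 + 243/2 = 341/2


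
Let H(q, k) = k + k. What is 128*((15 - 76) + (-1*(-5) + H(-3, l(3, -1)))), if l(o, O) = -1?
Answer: -7424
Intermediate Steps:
H(q, k) = 2*k
128*((15 - 76) + (-1*(-5) + H(-3, l(3, -1)))) = 128*((15 - 76) + (-1*(-5) + 2*(-1))) = 128*(-61 + (5 - 2)) = 128*(-61 + 3) = 128*(-58) = -7424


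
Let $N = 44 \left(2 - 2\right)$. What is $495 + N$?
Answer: $495$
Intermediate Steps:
$N = 0$ ($N = 44 \cdot 0 = 0$)
$495 + N = 495 + 0 = 495$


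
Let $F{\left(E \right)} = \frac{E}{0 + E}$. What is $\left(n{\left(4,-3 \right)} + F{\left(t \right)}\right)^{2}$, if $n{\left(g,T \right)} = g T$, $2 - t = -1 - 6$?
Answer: $121$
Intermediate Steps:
$t = 9$ ($t = 2 - \left(-1 - 6\right) = 2 - -7 = 2 + 7 = 9$)
$n{\left(g,T \right)} = T g$
$F{\left(E \right)} = 1$ ($F{\left(E \right)} = \frac{E}{E} = 1$)
$\left(n{\left(4,-3 \right)} + F{\left(t \right)}\right)^{2} = \left(\left(-3\right) 4 + 1\right)^{2} = \left(-12 + 1\right)^{2} = \left(-11\right)^{2} = 121$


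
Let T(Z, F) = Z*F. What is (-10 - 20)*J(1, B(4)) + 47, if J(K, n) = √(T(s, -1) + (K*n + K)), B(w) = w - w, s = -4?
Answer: 47 - 30*√5 ≈ -20.082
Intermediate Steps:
T(Z, F) = F*Z
B(w) = 0
J(K, n) = √(4 + K + K*n) (J(K, n) = √(-1*(-4) + (K*n + K)) = √(4 + (K + K*n)) = √(4 + K + K*n))
(-10 - 20)*J(1, B(4)) + 47 = (-10 - 20)*√(4 + 1 + 1*0) + 47 = -30*√(4 + 1 + 0) + 47 = -30*√5 + 47 = 47 - 30*√5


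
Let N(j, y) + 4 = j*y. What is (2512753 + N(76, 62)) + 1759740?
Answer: 4277201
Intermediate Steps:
N(j, y) = -4 + j*y
(2512753 + N(76, 62)) + 1759740 = (2512753 + (-4 + 76*62)) + 1759740 = (2512753 + (-4 + 4712)) + 1759740 = (2512753 + 4708) + 1759740 = 2517461 + 1759740 = 4277201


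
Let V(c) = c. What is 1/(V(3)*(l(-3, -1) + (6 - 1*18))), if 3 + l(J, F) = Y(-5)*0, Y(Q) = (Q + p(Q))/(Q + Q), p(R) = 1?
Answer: -1/45 ≈ -0.022222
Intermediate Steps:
Y(Q) = (1 + Q)/(2*Q) (Y(Q) = (Q + 1)/(Q + Q) = (1 + Q)/((2*Q)) = (1 + Q)*(1/(2*Q)) = (1 + Q)/(2*Q))
l(J, F) = -3 (l(J, F) = -3 + ((½)*(1 - 5)/(-5))*0 = -3 + ((½)*(-⅕)*(-4))*0 = -3 + (⅖)*0 = -3 + 0 = -3)
1/(V(3)*(l(-3, -1) + (6 - 1*18))) = 1/(3*(-3 + (6 - 1*18))) = 1/(3*(-3 + (6 - 18))) = 1/(3*(-3 - 12)) = 1/(3*(-15)) = 1/(-45) = -1/45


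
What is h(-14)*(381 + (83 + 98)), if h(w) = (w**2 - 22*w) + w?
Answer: 275380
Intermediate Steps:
h(w) = w**2 - 21*w
h(-14)*(381 + (83 + 98)) = (-14*(-21 - 14))*(381 + (83 + 98)) = (-14*(-35))*(381 + 181) = 490*562 = 275380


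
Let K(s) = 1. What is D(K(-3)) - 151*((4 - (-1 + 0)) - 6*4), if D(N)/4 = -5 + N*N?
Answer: 2853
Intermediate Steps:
D(N) = -20 + 4*N**2 (D(N) = 4*(-5 + N*N) = 4*(-5 + N**2) = -20 + 4*N**2)
D(K(-3)) - 151*((4 - (-1 + 0)) - 6*4) = (-20 + 4*1**2) - 151*((4 - (-1 + 0)) - 6*4) = (-20 + 4*1) - 151*((4 - 1*(-1)) - 24) = (-20 + 4) - 151*((4 + 1) - 24) = -16 - 151*(5 - 24) = -16 - 151*(-19) = -16 + 2869 = 2853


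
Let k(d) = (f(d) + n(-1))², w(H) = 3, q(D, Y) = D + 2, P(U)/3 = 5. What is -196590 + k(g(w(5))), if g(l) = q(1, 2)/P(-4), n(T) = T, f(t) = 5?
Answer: -196574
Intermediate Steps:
P(U) = 15 (P(U) = 3*5 = 15)
q(D, Y) = 2 + D
g(l) = ⅕ (g(l) = (2 + 1)/15 = 3*(1/15) = ⅕)
k(d) = 16 (k(d) = (5 - 1)² = 4² = 16)
-196590 + k(g(w(5))) = -196590 + 16 = -196574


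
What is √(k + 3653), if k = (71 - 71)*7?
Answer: √3653 ≈ 60.440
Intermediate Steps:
k = 0 (k = 0*7 = 0)
√(k + 3653) = √(0 + 3653) = √3653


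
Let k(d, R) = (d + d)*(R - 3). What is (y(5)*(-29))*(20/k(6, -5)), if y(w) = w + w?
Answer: 725/12 ≈ 60.417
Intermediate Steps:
y(w) = 2*w
k(d, R) = 2*d*(-3 + R) (k(d, R) = (2*d)*(-3 + R) = 2*d*(-3 + R))
(y(5)*(-29))*(20/k(6, -5)) = ((2*5)*(-29))*(20/((2*6*(-3 - 5)))) = (10*(-29))*(20/((2*6*(-8)))) = -5800/(-96) = -5800*(-1)/96 = -290*(-5/24) = 725/12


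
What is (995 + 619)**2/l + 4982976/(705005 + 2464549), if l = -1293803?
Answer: -301614365676/683463078977 ≈ -0.44130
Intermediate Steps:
(995 + 619)**2/l + 4982976/(705005 + 2464549) = (995 + 619)**2/(-1293803) + 4982976/(705005 + 2464549) = 1614**2*(-1/1293803) + 4982976/3169554 = 2604996*(-1/1293803) + 4982976*(1/3169554) = -2604996/1293803 + 830496/528259 = -301614365676/683463078977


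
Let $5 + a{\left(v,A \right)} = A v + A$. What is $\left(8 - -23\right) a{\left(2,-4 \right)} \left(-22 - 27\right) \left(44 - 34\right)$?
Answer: $258230$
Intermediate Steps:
$a{\left(v,A \right)} = -5 + A + A v$ ($a{\left(v,A \right)} = -5 + \left(A v + A\right) = -5 + \left(A + A v\right) = -5 + A + A v$)
$\left(8 - -23\right) a{\left(2,-4 \right)} \left(-22 - 27\right) \left(44 - 34\right) = \left(8 - -23\right) \left(-5 - 4 - 8\right) \left(-22 - 27\right) \left(44 - 34\right) = \left(8 + 23\right) \left(-5 - 4 - 8\right) \left(\left(-49\right) 10\right) = 31 \left(-17\right) \left(-490\right) = \left(-527\right) \left(-490\right) = 258230$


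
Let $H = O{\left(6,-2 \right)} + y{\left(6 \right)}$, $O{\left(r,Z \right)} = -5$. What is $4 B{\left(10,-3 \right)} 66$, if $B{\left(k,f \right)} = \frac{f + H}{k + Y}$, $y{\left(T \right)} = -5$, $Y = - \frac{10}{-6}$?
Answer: $- \frac{10296}{35} \approx -294.17$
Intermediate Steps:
$Y = \frac{5}{3}$ ($Y = \left(-10\right) \left(- \frac{1}{6}\right) = \frac{5}{3} \approx 1.6667$)
$H = -10$ ($H = -5 - 5 = -10$)
$B{\left(k,f \right)} = \frac{-10 + f}{\frac{5}{3} + k}$ ($B{\left(k,f \right)} = \frac{f - 10}{k + \frac{5}{3}} = \frac{-10 + f}{\frac{5}{3} + k}$)
$4 B{\left(10,-3 \right)} 66 = 4 \frac{3 \left(-10 - 3\right)}{5 + 3 \cdot 10} \cdot 66 = 4 \cdot 3 \frac{1}{5 + 30} \left(-13\right) 66 = 4 \cdot 3 \cdot \frac{1}{35} \left(-13\right) 66 = 4 \left(- \frac{39}{35}\right) 66 = \left(- \frac{156}{35}\right) 66 = - \frac{10296}{35}$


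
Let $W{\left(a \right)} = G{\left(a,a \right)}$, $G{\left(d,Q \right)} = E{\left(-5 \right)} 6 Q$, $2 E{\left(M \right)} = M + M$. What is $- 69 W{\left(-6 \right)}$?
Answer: $-12420$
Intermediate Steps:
$E{\left(M \right)} = M$ ($E{\left(M \right)} = \frac{M + M}{2} = \frac{2 M}{2} = M$)
$G{\left(d,Q \right)} = - 30 Q$ ($G{\left(d,Q \right)} = \left(-5\right) 6 Q = - 30 Q$)
$W{\left(a \right)} = - 30 a$
$- 69 W{\left(-6 \right)} = - 69 \left(\left(-30\right) \left(-6\right)\right) = \left(-69\right) 180 = -12420$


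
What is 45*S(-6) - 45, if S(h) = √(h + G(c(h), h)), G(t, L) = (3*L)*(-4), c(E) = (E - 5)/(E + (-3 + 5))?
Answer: -45 + 45*√66 ≈ 320.58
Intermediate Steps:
c(E) = (-5 + E)/(2 + E) (c(E) = (-5 + E)/(E + 2) = (-5 + E)/(2 + E))
G(t, L) = -12*L
S(h) = √11*√(-h) (S(h) = √(h - 12*h) = √(-11*h) = √11*√(-h))
45*S(-6) - 45 = 45*(√11*√(-1*(-6))) - 45 = 45*(√11*√6) - 45 = 45*√66 - 45 = -45 + 45*√66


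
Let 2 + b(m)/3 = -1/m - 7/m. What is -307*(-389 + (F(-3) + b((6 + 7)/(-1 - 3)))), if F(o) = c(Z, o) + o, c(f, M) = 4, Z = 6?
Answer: 1542982/13 ≈ 1.1869e+5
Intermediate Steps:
F(o) = 4 + o
b(m) = -6 - 24/m (b(m) = -6 + 3*(-1/m - 7/m) = -6 + 3*(-8/m) = -6 - 24/m)
-307*(-389 + (F(-3) + b((6 + 7)/(-1 - 3)))) = -307*(-389 + ((4 - 3) + (-6 - 24*(-1 - 3)/(6 + 7)))) = -307*(-389 + (1 + (-6 - 24/(13/(-4))))) = -307*(-389 + (1 + (-6 - 24/(13*(-1/4))))) = -307*(-389 + (1 + (-6 - 24/(-13/4)))) = -307*(-389 + (1 + (-6 - 24*(-4/13)))) = -307*(-389 + (1 + (-6 + 96/13))) = -307*(-389 + (1 + 18/13)) = -307*(-389 + 31/13) = -307*(-5026/13) = 1542982/13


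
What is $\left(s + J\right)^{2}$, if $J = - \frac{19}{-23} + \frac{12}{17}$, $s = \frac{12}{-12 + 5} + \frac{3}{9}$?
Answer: $\frac{1537600}{67420521} \approx 0.022806$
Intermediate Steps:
$s = - \frac{29}{21}$ ($s = \frac{12}{-7} + 3 \cdot \frac{1}{9} = 12 \left(- \frac{1}{7}\right) + \frac{1}{3} = - \frac{12}{7} + \frac{1}{3} = - \frac{29}{21} \approx -1.381$)
$J = \frac{599}{391}$ ($J = \left(-19\right) \left(- \frac{1}{23}\right) + 12 \cdot \frac{1}{17} = \frac{19}{23} + \frac{12}{17} = \frac{599}{391} \approx 1.532$)
$\left(s + J\right)^{2} = \left(- \frac{29}{21} + \frac{599}{391}\right)^{2} = \left(\frac{1240}{8211}\right)^{2} = \frac{1537600}{67420521}$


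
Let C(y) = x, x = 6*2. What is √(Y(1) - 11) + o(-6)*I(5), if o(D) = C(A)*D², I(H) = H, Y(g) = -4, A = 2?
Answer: 2160 + I*√15 ≈ 2160.0 + 3.873*I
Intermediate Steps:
x = 12
C(y) = 12
o(D) = 12*D²
√(Y(1) - 11) + o(-6)*I(5) = √(-4 - 11) + (12*(-6)²)*5 = √(-15) + (12*36)*5 = I*√15 + 432*5 = I*√15 + 2160 = 2160 + I*√15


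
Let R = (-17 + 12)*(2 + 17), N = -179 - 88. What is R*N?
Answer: 25365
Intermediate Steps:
N = -267
R = -95 (R = -5*19 = -95)
R*N = -95*(-267) = 25365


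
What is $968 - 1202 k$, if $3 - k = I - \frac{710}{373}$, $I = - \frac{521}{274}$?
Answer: $- \frac{368517111}{51101} \approx -7211.5$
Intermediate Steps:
$I = - \frac{521}{274}$ ($I = \left(-521\right) \frac{1}{274} = - \frac{521}{274} \approx -1.9015$)
$k = \frac{695479}{102202}$ ($k = 3 - \left(- \frac{521}{274} - \frac{710}{373}\right) = 3 - - \frac{388873}{102202} = 3 + \frac{388873}{102202} = \frac{695479}{102202} \approx 6.8049$)
$968 - 1202 k = 968 - \frac{417982879}{51101} = - \frac{368517111}{51101}$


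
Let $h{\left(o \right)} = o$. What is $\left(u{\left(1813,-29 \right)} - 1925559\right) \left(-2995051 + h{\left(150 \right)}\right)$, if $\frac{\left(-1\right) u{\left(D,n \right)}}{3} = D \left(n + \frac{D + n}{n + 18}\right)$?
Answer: $\frac{29179116789732}{11} \approx 2.6526 \cdot 10^{12}$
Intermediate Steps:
$u{\left(D,n \right)} = - 3 D \left(n + \frac{D + n}{18 + n}\right)$ ($u{\left(D,n \right)} = - 3 D \left(n + \frac{D + n}{n + 18}\right) = - 3 D \left(n + \frac{D + n}{18 + n}\right)$)
$\left(u{\left(1813,-29 \right)} - 1925559\right) \left(-2995051 + h{\left(150 \right)}\right) = \left(\left(-3\right) 1813 \frac{1}{18 - 29} \left(1813 + \left(-29\right)^{2} + 19 \left(-29\right)\right) - 1925559\right) \left(-2995051 + 150\right) = \left(\left(-3\right) 1813 \frac{1}{-11} \left(1813 + 841 - 551\right) - 1925559\right) \left(-2994901\right) = \left(\left(-3\right) 1813 \left(- \frac{1}{11}\right) 2103 - 1925559\right) \left(-2994901\right) = \left(\frac{11438217}{11} - 1925559\right) \left(-2994901\right) = \left(- \frac{9742932}{11}\right) \left(-2994901\right) = \frac{29179116789732}{11}$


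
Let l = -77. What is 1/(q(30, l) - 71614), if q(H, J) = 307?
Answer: -1/71307 ≈ -1.4024e-5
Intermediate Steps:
1/(q(30, l) - 71614) = 1/(307 - 71614) = 1/(-71307) = -1/71307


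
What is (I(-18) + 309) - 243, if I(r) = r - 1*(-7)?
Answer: 55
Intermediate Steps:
I(r) = 7 + r (I(r) = r + 7 = 7 + r)
(I(-18) + 309) - 243 = ((7 - 18) + 309) - 243 = (-11 + 309) - 243 = 298 - 243 = 55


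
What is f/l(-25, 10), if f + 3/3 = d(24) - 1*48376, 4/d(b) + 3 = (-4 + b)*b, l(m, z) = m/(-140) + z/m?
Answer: 3230615500/14787 ≈ 2.1848e+5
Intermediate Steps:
l(m, z) = -m/140 + z/m (l(m, z) = m*(-1/140) + z/m = -m/140 + z/m)
d(b) = 4/(-3 + b*(-4 + b)) (d(b) = 4/(-3 + (-4 + b)*b) = 4/(-3 + b*(-4 + b)))
f = -23075825/477 (f = -1 + (4/(-3 + 24**2 - 4*24) - 1*48376) = -1 + (4/(-3 + 576 - 96) - 48376) = -1 + (4/477 - 48376) = -1 - 23075348/477 = -23075825/477 ≈ -48377.)
f/l(-25, 10) = -23075825/(477*(-1/140*(-25) + 10/(-25))) = -23075825/(477*(5/28 + 10*(-1/25))) = -23075825/(477*(5/28 - 2/5)) = -23075825/(477*(-31/140)) = -23075825/477*(-140/31) = 3230615500/14787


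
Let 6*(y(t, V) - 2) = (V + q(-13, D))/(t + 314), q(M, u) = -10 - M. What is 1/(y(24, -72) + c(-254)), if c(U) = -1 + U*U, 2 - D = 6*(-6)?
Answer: 676/43613469 ≈ 1.5500e-5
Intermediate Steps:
D = 38 (D = 2 - 6*(-6) = 2 - 1*(-36) = 2 + 36 = 38)
c(U) = -1 + U²
y(t, V) = 2 + (3 + V)/(6*(314 + t)) (y(t, V) = 2 + ((V + (-10 - 1*(-13)))/(t + 314))/6 = 2 + ((V + (-10 + 13))/(314 + t))/6 = 2 + ((V + 3)/(314 + t))/6 = 2 + ((3 + V)/(314 + t))/6 = 2 + (3 + V)/(6*(314 + t)))
1/(y(24, -72) + c(-254)) = 1/((3771 - 72 + 12*24)/(6*(314 + 24)) + (-1 + (-254)²)) = 1/((⅙)*(3771 - 72 + 288)/338 + (-1 + 64516)) = 1/((⅙)*(1/338)*3987 + 64515) = 1/(1329/676 + 64515) = 1/(43613469/676) = 676/43613469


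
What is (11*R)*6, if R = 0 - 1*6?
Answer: -396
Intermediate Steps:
R = -6 (R = 0 - 6 = -6)
(11*R)*6 = (11*(-6))*6 = -66*6 = -396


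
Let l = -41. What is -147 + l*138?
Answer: -5805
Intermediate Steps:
-147 + l*138 = -147 - 41*138 = -147 - 5658 = -5805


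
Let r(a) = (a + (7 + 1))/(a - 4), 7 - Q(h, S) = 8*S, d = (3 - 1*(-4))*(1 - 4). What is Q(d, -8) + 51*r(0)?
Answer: -31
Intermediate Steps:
d = -21 (d = (3 + 4)*(-3) = 7*(-3) = -21)
Q(h, S) = 7 - 8*S
r(a) = (8 + a)/(-4 + a) (r(a) = (a + 8)/(-4 + a) = (8 + a)/(-4 + a))
Q(d, -8) + 51*r(0) = (7 - 8*(-8)) + 51*((8 + 0)/(-4 + 0)) = (7 + 64) + 51*(8/(-4)) = 71 + 51*(-1/4*8) = 71 + 51*(-2) = 71 - 102 = -31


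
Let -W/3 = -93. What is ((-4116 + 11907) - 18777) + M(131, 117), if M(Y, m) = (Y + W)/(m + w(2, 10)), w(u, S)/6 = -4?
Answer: -1021288/93 ≈ -10982.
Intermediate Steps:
w(u, S) = -24 (w(u, S) = 6*(-4) = -24)
W = 279 (W = -3*(-93) = 279)
M(Y, m) = (279 + Y)/(-24 + m) (M(Y, m) = (Y + 279)/(m - 24) = (279 + Y)/(-24 + m))
((-4116 + 11907) - 18777) + M(131, 117) = ((-4116 + 11907) - 18777) + (279 + 131)/(-24 + 117) = (7791 - 18777) + 410/93 = -10986 + (1/93)*410 = -10986 + 410/93 = -1021288/93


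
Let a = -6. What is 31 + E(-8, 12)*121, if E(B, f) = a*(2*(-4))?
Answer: 5839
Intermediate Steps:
E(B, f) = 48 (E(B, f) = -12*(-4) = -6*(-8) = 48)
31 + E(-8, 12)*121 = 31 + 48*121 = 31 + 5808 = 5839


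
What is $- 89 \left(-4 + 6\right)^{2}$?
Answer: $-356$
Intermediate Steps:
$- 89 \left(-4 + 6\right)^{2} = - 89 \cdot 2^{2} = \left(-89\right) 4 = -356$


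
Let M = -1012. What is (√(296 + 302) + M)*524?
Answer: -530288 + 524*√598 ≈ -5.1747e+5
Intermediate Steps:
(√(296 + 302) + M)*524 = (√(296 + 302) - 1012)*524 = (√598 - 1012)*524 = (-1012 + √598)*524 = -530288 + 524*√598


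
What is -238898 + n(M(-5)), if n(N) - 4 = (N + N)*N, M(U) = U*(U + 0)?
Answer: -237644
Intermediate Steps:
M(U) = U² (M(U) = U*U = U²)
n(N) = 4 + 2*N² (n(N) = 4 + (N + N)*N = 4 + (2*N)*N = 4 + 2*N²)
-238898 + n(M(-5)) = -238898 + (4 + 2*((-5)²)²) = -238898 + (4 + 2*25²) = -238898 + (4 + 2*625) = -238898 + (4 + 1250) = -238898 + 1254 = -237644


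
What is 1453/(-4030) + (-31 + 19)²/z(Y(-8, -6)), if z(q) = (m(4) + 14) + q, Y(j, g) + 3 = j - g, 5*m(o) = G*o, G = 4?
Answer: 2812967/245830 ≈ 11.443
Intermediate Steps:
m(o) = 4*o/5 (m(o) = (4*o)/5 = 4*o/5)
Y(j, g) = -3 + j - g (Y(j, g) = -3 + (j - g) = -3 + j - g)
z(q) = 86/5 + q (z(q) = ((⅘)*4 + 14) + q = (16/5 + 14) + q = 86/5 + q)
1453/(-4030) + (-31 + 19)²/z(Y(-8, -6)) = 1453/(-4030) + (-31 + 19)²/(86/5 + (-3 - 8 - 1*(-6))) = 1453*(-1/4030) + (-12)²/(86/5 + (-3 - 8 + 6)) = -1453/4030 + 144/(86/5 - 5) = -1453/4030 + 144/(61/5) = -1453/4030 + 144*(5/61) = -1453/4030 + 720/61 = 2812967/245830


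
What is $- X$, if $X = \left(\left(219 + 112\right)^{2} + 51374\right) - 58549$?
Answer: $-102386$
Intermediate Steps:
$X = 102386$ ($X = \left(331^{2} + 51374\right) - 58549 = \left(109561 + 51374\right) - 58549 = 160935 - 58549 = 102386$)
$- X = \left(-1\right) 102386 = -102386$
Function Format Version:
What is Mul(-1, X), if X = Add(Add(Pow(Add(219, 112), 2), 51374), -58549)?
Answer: -102386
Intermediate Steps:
X = 102386 (X = Add(Add(Pow(331, 2), 51374), -58549) = Add(Add(109561, 51374), -58549) = Add(160935, -58549) = 102386)
Mul(-1, X) = Mul(-1, 102386) = -102386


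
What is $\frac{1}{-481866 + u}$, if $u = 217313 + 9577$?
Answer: $- \frac{1}{254976} \approx -3.9219 \cdot 10^{-6}$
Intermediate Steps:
$u = 226890$
$\frac{1}{-481866 + u} = \frac{1}{-481866 + 226890} = \frac{1}{-254976} = - \frac{1}{254976}$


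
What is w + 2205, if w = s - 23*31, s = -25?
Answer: 1467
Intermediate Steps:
w = -738 (w = -25 - 23*31 = -25 - 713 = -738)
w + 2205 = -738 + 2205 = 1467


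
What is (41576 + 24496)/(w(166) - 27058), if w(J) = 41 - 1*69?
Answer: -33036/13543 ≈ -2.4393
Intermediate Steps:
w(J) = -28 (w(J) = 41 - 69 = -28)
(41576 + 24496)/(w(166) - 27058) = (41576 + 24496)/(-28 - 27058) = 66072/(-27086) = 66072*(-1/27086) = -33036/13543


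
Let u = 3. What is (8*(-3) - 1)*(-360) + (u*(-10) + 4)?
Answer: 8974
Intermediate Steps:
(8*(-3) - 1)*(-360) + (u*(-10) + 4) = (8*(-3) - 1)*(-360) + (3*(-10) + 4) = (-24 - 1)*(-360) + (-30 + 4) = -25*(-360) - 26 = 9000 - 26 = 8974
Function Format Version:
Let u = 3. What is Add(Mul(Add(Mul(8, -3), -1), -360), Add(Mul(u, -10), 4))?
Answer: 8974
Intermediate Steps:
Add(Mul(Add(Mul(8, -3), -1), -360), Add(Mul(u, -10), 4)) = Add(Mul(Add(Mul(8, -3), -1), -360), Add(Mul(3, -10), 4)) = Add(Mul(Add(-24, -1), -360), Add(-30, 4)) = Add(Mul(-25, -360), -26) = Add(9000, -26) = 8974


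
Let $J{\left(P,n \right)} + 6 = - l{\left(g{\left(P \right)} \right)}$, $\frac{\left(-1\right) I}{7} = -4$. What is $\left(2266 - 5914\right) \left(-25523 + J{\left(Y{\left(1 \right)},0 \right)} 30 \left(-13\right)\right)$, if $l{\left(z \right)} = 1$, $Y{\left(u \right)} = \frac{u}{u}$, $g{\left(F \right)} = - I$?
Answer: $83148864$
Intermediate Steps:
$I = 28$ ($I = \left(-7\right) \left(-4\right) = 28$)
$g{\left(F \right)} = -28$ ($g{\left(F \right)} = \left(-1\right) 28 = -28$)
$Y{\left(u \right)} = 1$
$J{\left(P,n \right)} = -7$ ($J{\left(P,n \right)} = -6 - 1 = -7$)
$\left(2266 - 5914\right) \left(-25523 + J{\left(Y{\left(1 \right)},0 \right)} 30 \left(-13\right)\right) = \left(2266 - 5914\right) \left(-25523 + \left(-7\right) 30 \left(-13\right)\right) = - 3648 \left(-25523 - -2730\right) = - 3648 \left(-25523 + 2730\right) = \left(-3648\right) \left(-22793\right) = 83148864$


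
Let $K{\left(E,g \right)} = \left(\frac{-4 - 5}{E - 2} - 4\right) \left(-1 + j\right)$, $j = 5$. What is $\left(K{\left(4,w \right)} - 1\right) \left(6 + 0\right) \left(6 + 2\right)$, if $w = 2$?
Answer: $-1680$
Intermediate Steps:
$K{\left(E,g \right)} = -16 - \frac{36}{-2 + E}$ ($K{\left(E,g \right)} = \left(\frac{-4 - 5}{E - 2} - 4\right) \left(-1 + 5\right) = \left(- \frac{9}{-2 + E} - 4\right) 4 = \left(-4 - \frac{9}{-2 + E}\right) 4 = -16 - \frac{36}{-2 + E}$)
$\left(K{\left(4,w \right)} - 1\right) \left(6 + 0\right) \left(6 + 2\right) = \left(\frac{4 \left(-1 - 16\right)}{-2 + 4} - 1\right) \left(6 + 0\right) \left(6 + 2\right) = \left(\frac{4 \left(-1 - 16\right)}{2} - 1\right) 6 \cdot 8 = \left(4 \cdot \frac{1}{2} \left(-17\right) - 1\right) 48 = \left(-34 - 1\right) 48 = \left(-35\right) 48 = -1680$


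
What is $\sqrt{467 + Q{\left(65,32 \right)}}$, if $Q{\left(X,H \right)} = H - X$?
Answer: $\sqrt{434} \approx 20.833$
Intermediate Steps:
$\sqrt{467 + Q{\left(65,32 \right)}} = \sqrt{467 + \left(32 - 65\right)} = \sqrt{467 - 33} = \sqrt{434}$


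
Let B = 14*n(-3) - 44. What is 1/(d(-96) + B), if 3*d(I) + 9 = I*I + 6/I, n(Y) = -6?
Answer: 48/141167 ≈ 0.00034002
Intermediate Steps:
d(I) = -3 + 2/I + I²/3 (d(I) = -3 + (I*I + 6/I)/3 = -3 + (I² + 6/I)/3 = -3 + (2/I + I²/3) = -3 + 2/I + I²/3)
B = -128 (B = 14*(-6) - 44 = -84 - 44 = -128)
1/(d(-96) + B) = 1/((-3 + 2/(-96) + (⅓)*(-96)²) - 128) = 1/((-3 + 2*(-1/96) + (⅓)*9216) - 128) = 1/((-3 - 1/48 + 3072) - 128) = 1/(147311/48 - 128) = 1/(141167/48) = 48/141167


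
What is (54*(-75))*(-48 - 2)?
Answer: 202500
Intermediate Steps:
(54*(-75))*(-48 - 2) = -4050*(-50) = 202500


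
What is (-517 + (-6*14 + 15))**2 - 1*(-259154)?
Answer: 602550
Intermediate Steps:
(-517 + (-6*14 + 15))**2 - 1*(-259154) = (-517 + (-84 + 15))**2 + 259154 = (-517 - 69)**2 + 259154 = (-586)**2 + 259154 = 343396 + 259154 = 602550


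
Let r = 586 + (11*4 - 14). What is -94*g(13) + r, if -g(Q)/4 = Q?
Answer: 5504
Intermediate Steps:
g(Q) = -4*Q
r = 616 (r = 586 + (44 - 14) = 586 + 30 = 616)
-94*g(13) + r = -(-376)*13 + 616 = -94*(-52) + 616 = 4888 + 616 = 5504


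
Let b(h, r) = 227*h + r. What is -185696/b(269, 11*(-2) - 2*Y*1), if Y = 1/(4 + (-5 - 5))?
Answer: -139272/45781 ≈ -3.0421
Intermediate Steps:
Y = -⅙ (Y = 1/(4 - 10) = 1/(-6) = -⅙ ≈ -0.16667)
b(h, r) = r + 227*h
-185696/b(269, 11*(-2) - 2*Y*1) = -185696/((11*(-2) - 2*(-⅙)*1) + 227*269) = -185696/((-22 + (⅓)*1) + 61063) = -185696/((-22 + ⅓) + 61063) = -185696/(-65/3 + 61063) = -185696/183124/3 = -185696*3/183124 = -139272/45781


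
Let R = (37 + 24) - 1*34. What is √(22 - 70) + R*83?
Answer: 2241 + 4*I*√3 ≈ 2241.0 + 6.9282*I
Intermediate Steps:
R = 27 (R = 61 - 34 = 27)
√(22 - 70) + R*83 = √(22 - 70) + 27*83 = √(-48) + 2241 = 4*I*√3 + 2241 = 2241 + 4*I*√3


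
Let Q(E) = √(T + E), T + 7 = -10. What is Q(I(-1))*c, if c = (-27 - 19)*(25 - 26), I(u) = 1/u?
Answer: 138*I*√2 ≈ 195.16*I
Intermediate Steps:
T = -17 (T = -7 - 10 = -17)
Q(E) = √(-17 + E)
c = 46 (c = -46*(-1) = 46)
Q(I(-1))*c = √(-17 + 1/(-1))*46 = √(-17 - 1)*46 = √(-18)*46 = (3*I*√2)*46 = 138*I*√2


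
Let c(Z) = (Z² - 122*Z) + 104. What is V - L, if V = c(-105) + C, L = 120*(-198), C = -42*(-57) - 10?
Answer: 50083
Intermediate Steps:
c(Z) = 104 + Z² - 122*Z
C = 2384 (C = 2394 - 10 = 2384)
L = -23760
V = 26323 (V = (104 + (-105)² - 122*(-105)) + 2384 = (104 + 11025 + 12810) + 2384 = 23939 + 2384 = 26323)
V - L = 26323 - 1*(-23760) = 26323 + 23760 = 50083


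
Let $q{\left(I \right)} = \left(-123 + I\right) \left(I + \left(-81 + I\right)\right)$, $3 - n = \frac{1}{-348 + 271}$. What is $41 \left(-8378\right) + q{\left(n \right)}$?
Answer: $- \frac{1983262895}{5929} \approx -3.345 \cdot 10^{5}$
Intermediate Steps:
$n = \frac{232}{77}$ ($n = 3 - \frac{1}{-348 + 271} = 3 - \frac{1}{-77} = 3 - - \frac{1}{77} = 3 + \frac{1}{77} = \frac{232}{77} \approx 3.013$)
$q{\left(I \right)} = \left(-123 + I\right) \left(-81 + 2 I\right)$
$41 \left(-8378\right) + q{\left(n \right)} = 41 \left(-8378\right) + \left(9963 - \frac{75864}{77} + 2 \left(\frac{232}{77}\right)^{2}\right) = -343498 + \left(9963 - \frac{75864}{77} + 2 \cdot \frac{53824}{5929}\right) = -343498 + \left(9963 - \frac{75864}{77} + \frac{107648}{5929}\right) = -343498 + \frac{53336747}{5929} = - \frac{1983262895}{5929}$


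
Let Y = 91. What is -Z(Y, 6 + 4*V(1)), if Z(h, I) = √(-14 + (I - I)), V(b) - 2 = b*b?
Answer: -I*√14 ≈ -3.7417*I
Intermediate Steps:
V(b) = 2 + b² (V(b) = 2 + b*b = 2 + b²)
Z(h, I) = I*√14 (Z(h, I) = √(-14 + 0) = √(-14) = I*√14)
-Z(Y, 6 + 4*V(1)) = -I*√14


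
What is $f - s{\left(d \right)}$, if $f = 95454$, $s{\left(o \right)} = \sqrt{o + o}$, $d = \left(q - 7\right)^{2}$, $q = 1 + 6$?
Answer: $95454$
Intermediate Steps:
$q = 7$
$d = 0$ ($d = \left(7 - 7\right)^{2} = 0^{2} = 0$)
$s{\left(o \right)} = \sqrt{2} \sqrt{o}$ ($s{\left(o \right)} = \sqrt{2 o} = \sqrt{2} \sqrt{o}$)
$f - s{\left(d \right)} = 95454 - \sqrt{2} \sqrt{0} = 95454 - \sqrt{2} \cdot 0 = 95454 - 0 = 95454 + 0 = 95454$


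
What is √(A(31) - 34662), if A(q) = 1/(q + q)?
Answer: I*√133240666/62 ≈ 186.18*I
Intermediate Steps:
A(q) = 1/(2*q)
√(A(31) - 34662) = √((½)/31 - 34662) = √((½)*(1/31) - 34662) = √(1/62 - 34662) = √(-2149043/62) = I*√133240666/62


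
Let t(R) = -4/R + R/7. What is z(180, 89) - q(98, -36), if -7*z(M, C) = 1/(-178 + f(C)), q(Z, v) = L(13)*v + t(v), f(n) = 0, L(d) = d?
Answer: 5304587/11214 ≈ 473.03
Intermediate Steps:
t(R) = -4/R + R/7 (t(R) = -4/R + R*(⅐) = -4/R + R/7)
q(Z, v) = -4/v + 92*v/7 (q(Z, v) = 13*v + (-4/v + v/7) = -4/v + 92*v/7)
z(M, C) = 1/1246 (z(M, C) = -1/(7*(-178 + 0)) = -⅐/(-178) = -⅐*(-1/178) = 1/1246)
z(180, 89) - q(98, -36) = 1/1246 - (-4/(-36) + (92/7)*(-36)) = 1/1246 - (-4*(-1/36) - 3312/7) = 1/1246 - (⅑ - 3312/7) = 1/1246 - 1*(-29801/63) = 1/1246 + 29801/63 = 5304587/11214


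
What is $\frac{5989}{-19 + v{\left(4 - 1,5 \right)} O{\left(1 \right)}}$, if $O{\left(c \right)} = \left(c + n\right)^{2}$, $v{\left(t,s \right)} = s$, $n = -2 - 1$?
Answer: $5989$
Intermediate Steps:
$n = -3$
$O{\left(c \right)} = \left(-3 + c\right)^{2}$ ($O{\left(c \right)} = \left(c - 3\right)^{2} = \left(-3 + c\right)^{2}$)
$\frac{5989}{-19 + v{\left(4 - 1,5 \right)} O{\left(1 \right)}} = \frac{5989}{-19 + 5 \left(-3 + 1\right)^{2}} = \frac{5989}{-19 + 5 \left(-2\right)^{2}} = \frac{5989}{-19 + 5 \cdot 4} = \frac{5989}{-19 + 20} = \frac{5989}{1} = 5989 \cdot 1 = 5989$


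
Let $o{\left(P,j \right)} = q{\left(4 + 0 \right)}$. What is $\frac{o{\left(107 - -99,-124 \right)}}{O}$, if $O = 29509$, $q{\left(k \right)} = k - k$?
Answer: $0$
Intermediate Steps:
$q{\left(k \right)} = 0$
$o{\left(P,j \right)} = 0$
$\frac{o{\left(107 - -99,-124 \right)}}{O} = \frac{0}{29509} = 0 \cdot \frac{1}{29509} = 0$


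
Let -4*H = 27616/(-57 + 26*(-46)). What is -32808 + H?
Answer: -41101520/1253 ≈ -32803.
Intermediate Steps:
H = 6904/1253 (H = -6904/(-57 + 26*(-46)) = -6904/(-57 - 1196) = -6904/(-1253) = -6904*(-1)/1253 = -¼*(-27616/1253) = 6904/1253 ≈ 5.5100)
-32808 + H = -32808 + 6904/1253 = -41101520/1253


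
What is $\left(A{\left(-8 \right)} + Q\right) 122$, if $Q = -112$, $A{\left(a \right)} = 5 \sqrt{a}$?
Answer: $-13664 + 1220 i \sqrt{2} \approx -13664.0 + 1725.3 i$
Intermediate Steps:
$\left(A{\left(-8 \right)} + Q\right) 122 = \left(5 \sqrt{-8} - 112\right) 122 = \left(5 \cdot 2 i \sqrt{2} - 112\right) 122 = \left(10 i \sqrt{2} - 112\right) 122 = \left(-112 + 10 i \sqrt{2}\right) 122 = -13664 + 1220 i \sqrt{2}$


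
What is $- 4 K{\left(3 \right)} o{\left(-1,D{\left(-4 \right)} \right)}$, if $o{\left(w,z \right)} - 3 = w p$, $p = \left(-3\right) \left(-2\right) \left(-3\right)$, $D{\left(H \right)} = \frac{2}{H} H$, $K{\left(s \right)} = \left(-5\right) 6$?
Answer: $2520$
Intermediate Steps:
$K{\left(s \right)} = -30$
$D{\left(H \right)} = 2$
$p = -18$ ($p = 6 \left(-3\right) = -18$)
$o{\left(w,z \right)} = 3 - 18 w$ ($o{\left(w,z \right)} = 3 + w \left(-18\right) = 3 - 18 w$)
$- 4 K{\left(3 \right)} o{\left(-1,D{\left(-4 \right)} \right)} = \left(-4\right) \left(-30\right) \left(3 - -18\right) = 120 \left(3 + 18\right) = 120 \cdot 21 = 2520$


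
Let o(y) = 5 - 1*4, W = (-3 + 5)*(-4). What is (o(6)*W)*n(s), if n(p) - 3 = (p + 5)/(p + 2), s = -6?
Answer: -26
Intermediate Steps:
W = -8 (W = 2*(-4) = -8)
n(p) = 3 + (5 + p)/(2 + p) (n(p) = 3 + (p + 5)/(p + 2) = 3 + (5 + p)/(2 + p))
o(y) = 1 (o(y) = 5 - 4 = 1)
(o(6)*W)*n(s) = (1*(-8))*((11 + 4*(-6))/(2 - 6)) = -8*(11 - 24)/(-4) = -(-2)*(-13) = -8*13/4 = -26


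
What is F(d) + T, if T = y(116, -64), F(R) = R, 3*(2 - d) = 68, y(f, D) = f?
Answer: 286/3 ≈ 95.333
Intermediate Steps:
d = -62/3 (d = 2 - ⅓*68 = 2 - 68/3 = -62/3 ≈ -20.667)
T = 116
F(d) + T = -62/3 + 116 = 286/3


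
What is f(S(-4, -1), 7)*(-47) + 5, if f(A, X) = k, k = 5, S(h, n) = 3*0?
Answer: -230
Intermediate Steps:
S(h, n) = 0
f(A, X) = 5
f(S(-4, -1), 7)*(-47) + 5 = 5*(-47) + 5 = -235 + 5 = -230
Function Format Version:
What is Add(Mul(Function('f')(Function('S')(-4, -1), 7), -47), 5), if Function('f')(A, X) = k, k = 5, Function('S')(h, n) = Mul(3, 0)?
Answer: -230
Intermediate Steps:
Function('S')(h, n) = 0
Function('f')(A, X) = 5
Add(Mul(Function('f')(Function('S')(-4, -1), 7), -47), 5) = Add(Mul(5, -47), 5) = Add(-235, 5) = -230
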